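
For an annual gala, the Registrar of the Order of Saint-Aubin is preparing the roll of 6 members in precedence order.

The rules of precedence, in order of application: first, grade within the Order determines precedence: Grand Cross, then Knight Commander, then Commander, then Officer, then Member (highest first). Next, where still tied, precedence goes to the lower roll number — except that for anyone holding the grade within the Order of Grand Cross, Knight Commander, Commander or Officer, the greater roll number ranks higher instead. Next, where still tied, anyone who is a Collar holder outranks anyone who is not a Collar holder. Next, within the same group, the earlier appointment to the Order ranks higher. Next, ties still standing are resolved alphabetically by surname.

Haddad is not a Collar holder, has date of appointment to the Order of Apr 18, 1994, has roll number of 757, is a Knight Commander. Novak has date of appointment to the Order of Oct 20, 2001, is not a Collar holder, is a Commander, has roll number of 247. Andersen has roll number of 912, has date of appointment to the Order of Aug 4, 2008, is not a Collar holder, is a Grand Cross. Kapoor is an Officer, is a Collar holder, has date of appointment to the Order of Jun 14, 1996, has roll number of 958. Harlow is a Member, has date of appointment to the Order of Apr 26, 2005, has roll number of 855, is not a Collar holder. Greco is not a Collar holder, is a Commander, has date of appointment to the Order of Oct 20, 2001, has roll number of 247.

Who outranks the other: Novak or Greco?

By grade within the Order: Andersen (Grand Cross); then Haddad (Knight Commander); then Greco and Novak (Commander); then Kapoor (Officer); then Harlow (Member).
Greco and Novak both have roll number 247, so the next rule applies.
Greco and Novak are each not a Collar holder, so the next rule applies.
Greco and Novak both have date of appointment to the Order Oct 20, 2001, so the next rule applies.
Among Greco and Novak, alphabetically by surname: Greco before Novak.
So Greco takes precedence.

Greco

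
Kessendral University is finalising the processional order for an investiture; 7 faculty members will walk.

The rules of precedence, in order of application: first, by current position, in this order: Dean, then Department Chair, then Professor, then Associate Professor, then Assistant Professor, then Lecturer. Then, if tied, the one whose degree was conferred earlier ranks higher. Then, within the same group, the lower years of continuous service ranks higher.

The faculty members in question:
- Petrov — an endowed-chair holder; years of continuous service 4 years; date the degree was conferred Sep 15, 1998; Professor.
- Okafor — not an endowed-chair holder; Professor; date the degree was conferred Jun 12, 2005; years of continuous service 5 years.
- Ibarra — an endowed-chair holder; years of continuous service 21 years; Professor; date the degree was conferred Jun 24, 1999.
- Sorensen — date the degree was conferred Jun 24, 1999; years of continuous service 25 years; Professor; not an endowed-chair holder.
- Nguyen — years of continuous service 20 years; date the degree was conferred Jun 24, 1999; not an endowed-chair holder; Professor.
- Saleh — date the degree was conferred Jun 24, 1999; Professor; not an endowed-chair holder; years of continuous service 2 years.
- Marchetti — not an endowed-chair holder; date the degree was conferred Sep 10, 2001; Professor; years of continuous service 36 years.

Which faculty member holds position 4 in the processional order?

Ibarra

By current position: Petrov, Saleh, Nguyen, Ibarra, Sorensen, Marchetti and Okafor (Professor).
Among Petrov, Saleh, Nguyen, Ibarra, Sorensen, Marchetti and Okafor, by date the degree was conferred (earlier first): Petrov (Sep 15, 1998) before Saleh, Nguyen, Ibarra and Sorensen (Jun 24, 1999) before Marchetti (Sep 10, 2001) before Okafor (Jun 12, 2005).
Among Saleh, Nguyen, Ibarra and Sorensen, by years of continuous service (lower first): Saleh (2 years) before Nguyen (20 years) before Ibarra (21 years) before Sorensen (25 years).
Order: Petrov, Saleh, Nguyen, Ibarra, Sorensen, Marchetti, Okafor.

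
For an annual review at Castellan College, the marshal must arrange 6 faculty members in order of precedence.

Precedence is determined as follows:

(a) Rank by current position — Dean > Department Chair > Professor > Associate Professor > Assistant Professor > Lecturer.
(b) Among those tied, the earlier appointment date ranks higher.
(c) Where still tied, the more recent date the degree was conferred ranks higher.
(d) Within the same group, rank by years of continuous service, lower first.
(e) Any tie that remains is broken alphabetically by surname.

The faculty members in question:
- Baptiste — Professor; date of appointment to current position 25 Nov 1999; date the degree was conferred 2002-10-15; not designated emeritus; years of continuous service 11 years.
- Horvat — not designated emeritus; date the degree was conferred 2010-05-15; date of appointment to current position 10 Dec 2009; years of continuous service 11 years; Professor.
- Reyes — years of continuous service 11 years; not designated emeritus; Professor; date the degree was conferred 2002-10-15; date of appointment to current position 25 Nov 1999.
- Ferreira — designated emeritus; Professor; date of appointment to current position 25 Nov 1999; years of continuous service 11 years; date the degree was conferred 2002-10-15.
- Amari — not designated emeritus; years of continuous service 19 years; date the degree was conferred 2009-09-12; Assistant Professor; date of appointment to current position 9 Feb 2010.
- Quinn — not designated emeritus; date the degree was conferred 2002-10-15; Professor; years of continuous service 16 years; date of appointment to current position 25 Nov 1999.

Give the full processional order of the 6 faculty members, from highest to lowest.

By current position: Baptiste, Ferreira, Reyes, Quinn and Horvat (Professor); then Amari (Assistant Professor).
Among Baptiste, Ferreira, Reyes, Quinn and Horvat, by date of appointment to current position (earlier first): Baptiste, Ferreira, Reyes and Quinn (25 Nov 1999) before Horvat (10 Dec 2009).
Baptiste, Ferreira, Reyes and Quinn all have date the degree was conferred 2002-10-15, so the next rule applies.
Among Baptiste, Ferreira, Reyes and Quinn, by years of continuous service (lower first): Baptiste, Ferreira and Reyes (11 years) before Quinn (16 years).
Among Baptiste, Ferreira and Reyes, alphabetically by surname: Baptiste before Ferreira before Reyes.
Full order: Baptiste, Ferreira, Reyes, Quinn, Horvat, Amari.

Baptiste, Ferreira, Reyes, Quinn, Horvat, Amari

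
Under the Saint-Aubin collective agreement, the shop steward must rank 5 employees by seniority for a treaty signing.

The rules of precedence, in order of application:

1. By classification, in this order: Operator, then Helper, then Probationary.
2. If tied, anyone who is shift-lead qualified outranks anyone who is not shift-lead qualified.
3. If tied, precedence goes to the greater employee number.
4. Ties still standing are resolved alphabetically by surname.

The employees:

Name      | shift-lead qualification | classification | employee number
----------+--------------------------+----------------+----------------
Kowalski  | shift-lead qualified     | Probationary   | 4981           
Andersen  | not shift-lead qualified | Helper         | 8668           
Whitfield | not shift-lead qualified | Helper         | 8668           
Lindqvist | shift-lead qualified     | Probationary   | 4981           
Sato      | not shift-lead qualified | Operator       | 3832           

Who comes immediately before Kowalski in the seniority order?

Whitfield

By classification: Sato (Operator); then Andersen and Whitfield (Helper); then Kowalski and Lindqvist (Probationary).
Andersen and Whitfield are each not shift-lead qualified, so the next rule applies.
Andersen and Whitfield both have employee number 8668, so the next rule applies.
Among Andersen and Whitfield, alphabetically by surname: Andersen before Whitfield.
Kowalski and Lindqvist are each shift-lead qualified, so the next rule applies.
Kowalski and Lindqvist both have employee number 4981, so the next rule applies.
Among Kowalski and Lindqvist, alphabetically by surname: Kowalski before Lindqvist.
Order: Sato, Andersen, Whitfield, Kowalski, Lindqvist.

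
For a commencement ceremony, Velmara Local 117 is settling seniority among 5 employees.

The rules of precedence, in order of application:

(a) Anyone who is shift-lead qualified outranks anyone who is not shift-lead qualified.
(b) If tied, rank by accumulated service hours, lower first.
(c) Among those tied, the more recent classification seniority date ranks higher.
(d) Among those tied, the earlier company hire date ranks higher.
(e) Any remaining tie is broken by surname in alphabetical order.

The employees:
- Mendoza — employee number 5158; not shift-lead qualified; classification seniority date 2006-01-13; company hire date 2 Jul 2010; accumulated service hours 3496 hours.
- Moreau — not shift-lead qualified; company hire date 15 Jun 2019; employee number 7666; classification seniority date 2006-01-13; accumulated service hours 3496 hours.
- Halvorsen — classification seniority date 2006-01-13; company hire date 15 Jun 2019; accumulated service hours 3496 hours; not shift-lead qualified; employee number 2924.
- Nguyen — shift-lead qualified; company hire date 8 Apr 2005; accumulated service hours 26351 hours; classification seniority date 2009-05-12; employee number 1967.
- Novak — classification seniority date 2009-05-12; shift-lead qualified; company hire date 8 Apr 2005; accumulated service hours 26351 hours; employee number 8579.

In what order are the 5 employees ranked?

By the first rule: Nguyen and Novak (both shift-lead qualified); then Mendoza, Halvorsen and Moreau (each not shift-lead qualified).
Nguyen and Novak both have accumulated service hours 26351 hours, so the next rule applies.
Nguyen and Novak both have classification seniority date 2009-05-12, so the next rule applies.
Nguyen and Novak both have company hire date 8 Apr 2005, so the next rule applies.
Among Nguyen and Novak, alphabetically by surname: Nguyen before Novak.
Mendoza, Halvorsen and Moreau all have accumulated service hours 3496 hours, so the next rule applies.
Mendoza, Halvorsen and Moreau all have classification seniority date 2006-01-13, so the next rule applies.
Among Mendoza, Halvorsen and Moreau, by company hire date (earlier first): Mendoza (2 Jul 2010) before Halvorsen and Moreau (15 Jun 2019).
Among Halvorsen and Moreau, alphabetically by surname: Halvorsen before Moreau.
Full order: Nguyen, Novak, Mendoza, Halvorsen, Moreau.

Nguyen, Novak, Mendoza, Halvorsen, Moreau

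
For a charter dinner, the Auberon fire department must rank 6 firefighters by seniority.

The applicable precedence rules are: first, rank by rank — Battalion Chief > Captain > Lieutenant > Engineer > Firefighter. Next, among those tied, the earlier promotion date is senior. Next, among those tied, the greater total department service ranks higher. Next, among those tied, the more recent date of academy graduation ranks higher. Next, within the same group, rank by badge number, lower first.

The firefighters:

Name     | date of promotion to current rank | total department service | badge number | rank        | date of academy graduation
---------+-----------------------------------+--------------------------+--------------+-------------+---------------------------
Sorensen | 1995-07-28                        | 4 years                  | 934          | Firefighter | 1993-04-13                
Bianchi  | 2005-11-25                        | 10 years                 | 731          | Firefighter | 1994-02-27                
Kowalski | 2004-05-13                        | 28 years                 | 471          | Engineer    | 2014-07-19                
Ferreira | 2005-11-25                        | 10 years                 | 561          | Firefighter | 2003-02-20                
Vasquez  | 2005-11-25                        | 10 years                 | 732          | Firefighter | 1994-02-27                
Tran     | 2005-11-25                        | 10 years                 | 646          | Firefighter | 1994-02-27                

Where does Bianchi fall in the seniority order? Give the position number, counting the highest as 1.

By rank: Kowalski (Engineer); then Sorensen, Ferreira, Tran, Bianchi and Vasquez (Firefighter).
Among Sorensen, Ferreira, Tran, Bianchi and Vasquez, by date of promotion to current rank (earlier first): Sorensen (1995-07-28) before Ferreira, Tran, Bianchi and Vasquez (2005-11-25).
Ferreira, Tran, Bianchi and Vasquez all have total department service 10 years, so the next rule applies.
Among Ferreira, Tran, Bianchi and Vasquez, by date of academy graduation (later first): Ferreira (2003-02-20) before Tran, Bianchi and Vasquez (1994-02-27).
Among Tran, Bianchi and Vasquez, by badge number (lower first): Tran (646) before Bianchi (731) before Vasquez (732).
Order: Kowalski, Sorensen, Ferreira, Tran, Bianchi, Vasquez. So position 5.

5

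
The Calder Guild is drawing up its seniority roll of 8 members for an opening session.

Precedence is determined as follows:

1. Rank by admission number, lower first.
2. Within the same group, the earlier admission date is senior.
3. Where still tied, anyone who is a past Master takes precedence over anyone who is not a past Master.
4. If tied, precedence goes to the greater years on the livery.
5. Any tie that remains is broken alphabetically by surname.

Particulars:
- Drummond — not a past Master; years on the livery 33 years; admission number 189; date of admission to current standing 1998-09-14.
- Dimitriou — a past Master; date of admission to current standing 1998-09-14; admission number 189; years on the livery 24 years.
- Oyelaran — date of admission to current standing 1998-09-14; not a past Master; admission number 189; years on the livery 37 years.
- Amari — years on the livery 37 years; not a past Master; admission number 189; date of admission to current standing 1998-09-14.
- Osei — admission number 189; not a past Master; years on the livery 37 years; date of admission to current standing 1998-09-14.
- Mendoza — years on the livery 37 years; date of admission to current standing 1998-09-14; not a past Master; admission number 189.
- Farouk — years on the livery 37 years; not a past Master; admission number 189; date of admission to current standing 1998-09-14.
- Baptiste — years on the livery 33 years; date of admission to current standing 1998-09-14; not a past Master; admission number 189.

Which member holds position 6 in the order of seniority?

By admission number (lower first): Dimitriou, Amari, Farouk, Mendoza, Osei, Oyelaran, Baptiste and Drummond (each 189).
Dimitriou, Amari, Farouk, Mendoza, Osei, Oyelaran, Baptiste and Drummond all have date of admission to current standing 1998-09-14, so the next rule applies.
Among Dimitriou, Amari, Farouk, Mendoza, Osei, Oyelaran, Baptiste and Drummond, a past Master before not a past Master: Dimitriou (a past Master) before Amari, Farouk, Mendoza, Osei, Oyelaran, Baptiste and Drummond (not a past Master).
Among Amari, Farouk, Mendoza, Osei, Oyelaran, Baptiste and Drummond, by years on the livery (higher first): Amari, Farouk, Mendoza, Osei and Oyelaran (37 years) before Baptiste and Drummond (33 years).
Among Amari, Farouk, Mendoza, Osei and Oyelaran, alphabetically by surname: Amari before Farouk before Mendoza before Osei before Oyelaran.
Among Baptiste and Drummond, alphabetically by surname: Baptiste before Drummond.
Order: Dimitriou, Amari, Farouk, Mendoza, Osei, Oyelaran, Baptiste, Drummond.

Oyelaran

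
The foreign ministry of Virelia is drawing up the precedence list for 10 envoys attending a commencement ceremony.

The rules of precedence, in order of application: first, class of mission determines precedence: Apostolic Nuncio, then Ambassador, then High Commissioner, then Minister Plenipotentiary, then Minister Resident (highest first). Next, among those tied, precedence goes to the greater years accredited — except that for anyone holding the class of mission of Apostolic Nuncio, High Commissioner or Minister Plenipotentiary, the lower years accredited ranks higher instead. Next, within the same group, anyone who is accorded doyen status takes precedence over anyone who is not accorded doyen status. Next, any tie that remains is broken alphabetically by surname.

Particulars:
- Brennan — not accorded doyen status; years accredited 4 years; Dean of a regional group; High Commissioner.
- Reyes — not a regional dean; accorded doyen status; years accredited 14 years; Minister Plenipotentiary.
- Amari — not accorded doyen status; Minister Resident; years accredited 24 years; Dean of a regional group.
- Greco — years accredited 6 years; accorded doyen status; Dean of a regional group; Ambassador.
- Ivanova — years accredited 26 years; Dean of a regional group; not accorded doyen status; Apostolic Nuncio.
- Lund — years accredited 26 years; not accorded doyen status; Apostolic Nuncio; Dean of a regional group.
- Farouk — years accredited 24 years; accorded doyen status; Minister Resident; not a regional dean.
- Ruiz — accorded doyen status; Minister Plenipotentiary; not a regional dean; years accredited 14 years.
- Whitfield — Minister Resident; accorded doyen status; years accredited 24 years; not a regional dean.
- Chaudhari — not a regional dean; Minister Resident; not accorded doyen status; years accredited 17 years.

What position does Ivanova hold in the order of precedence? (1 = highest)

1

By class of mission: Ivanova and Lund (Apostolic Nuncio); then Greco (Ambassador); then Brennan (High Commissioner); then Reyes and Ruiz (Minister Plenipotentiary); then Farouk, Whitfield, Amari and Chaudhari (Minister Resident).
Ivanova and Lund both have years accredited 26 years, so the next rule applies.
Ivanova and Lund are each not accorded doyen status, so the next rule applies.
Among Ivanova and Lund, alphabetically by surname: Ivanova before Lund.
Reyes and Ruiz both have years accredited 14 years, so the next rule applies.
Reyes and Ruiz are each accorded doyen status, so the next rule applies.
Among Reyes and Ruiz, alphabetically by surname: Reyes before Ruiz.
Among Farouk, Whitfield, Amari and Chaudhari, by years accredited (higher first): Farouk, Whitfield and Amari (24 years) before Chaudhari (17 years).
Among Farouk, Whitfield and Amari, accorded doyen status before not accorded doyen status: Farouk and Whitfield (accorded doyen status) before Amari (not accorded doyen status).
Among Farouk and Whitfield, alphabetically by surname: Farouk before Whitfield.
Order: Ivanova, Lund, Greco, Brennan, Reyes, Ruiz, Farouk, Whitfield, Amari, Chaudhari. So position 1.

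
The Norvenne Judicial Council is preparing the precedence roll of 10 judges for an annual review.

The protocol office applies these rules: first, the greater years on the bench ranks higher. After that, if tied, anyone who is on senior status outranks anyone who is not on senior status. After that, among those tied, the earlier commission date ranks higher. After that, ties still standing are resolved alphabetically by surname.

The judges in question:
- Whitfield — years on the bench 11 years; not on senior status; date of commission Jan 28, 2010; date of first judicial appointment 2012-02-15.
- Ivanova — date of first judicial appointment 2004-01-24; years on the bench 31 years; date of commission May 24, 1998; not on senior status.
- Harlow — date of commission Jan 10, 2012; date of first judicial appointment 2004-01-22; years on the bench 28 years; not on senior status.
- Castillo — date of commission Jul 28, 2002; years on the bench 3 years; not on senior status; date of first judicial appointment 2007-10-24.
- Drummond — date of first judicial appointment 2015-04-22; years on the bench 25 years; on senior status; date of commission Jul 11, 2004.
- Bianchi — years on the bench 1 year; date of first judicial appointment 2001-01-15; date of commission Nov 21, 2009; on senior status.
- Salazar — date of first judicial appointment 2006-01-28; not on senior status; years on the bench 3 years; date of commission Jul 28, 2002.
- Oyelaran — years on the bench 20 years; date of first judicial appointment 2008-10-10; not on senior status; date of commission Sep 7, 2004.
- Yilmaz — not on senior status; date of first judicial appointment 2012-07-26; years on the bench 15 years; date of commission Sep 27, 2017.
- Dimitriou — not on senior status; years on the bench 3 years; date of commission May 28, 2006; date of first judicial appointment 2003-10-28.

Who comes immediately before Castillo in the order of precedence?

By years on the bench (higher first): Ivanova (31 years); then Harlow (28 years); then Drummond (25 years); then Oyelaran (20 years); then Yilmaz (15 years); then Whitfield (11 years); then Castillo, Salazar and Dimitriou (each 3 years); then Bianchi (1 year).
Castillo, Salazar and Dimitriou are each not on senior status, so the next rule applies.
Among Castillo, Salazar and Dimitriou, by date of commission (earlier first): Castillo and Salazar (Jul 28, 2002) before Dimitriou (May 28, 2006).
Among Castillo and Salazar, alphabetically by surname: Castillo before Salazar.
Order: Ivanova, Harlow, Drummond, Oyelaran, Yilmaz, Whitfield, Castillo, Salazar, Dimitriou, Bianchi.

Whitfield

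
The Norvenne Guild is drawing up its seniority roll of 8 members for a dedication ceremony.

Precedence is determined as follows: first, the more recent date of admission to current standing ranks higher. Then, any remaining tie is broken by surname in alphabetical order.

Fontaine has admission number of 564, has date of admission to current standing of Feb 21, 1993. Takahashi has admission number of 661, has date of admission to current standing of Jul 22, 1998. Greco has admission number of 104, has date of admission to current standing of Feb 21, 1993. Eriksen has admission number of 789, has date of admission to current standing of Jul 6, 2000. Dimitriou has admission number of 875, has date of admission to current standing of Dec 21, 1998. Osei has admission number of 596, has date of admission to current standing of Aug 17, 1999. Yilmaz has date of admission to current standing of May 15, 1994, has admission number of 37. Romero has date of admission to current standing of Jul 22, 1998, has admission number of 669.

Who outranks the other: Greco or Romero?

Romero

By date of admission to current standing (later first): Eriksen (Jul 6, 2000); then Osei (Aug 17, 1999); then Dimitriou (Dec 21, 1998); then Romero and Takahashi (both Jul 22, 1998); then Yilmaz (May 15, 1994); then Fontaine and Greco (both Feb 21, 1993).
Among Romero and Takahashi, alphabetically by surname: Romero before Takahashi.
Among Fontaine and Greco, alphabetically by surname: Fontaine before Greco.
So Romero takes precedence.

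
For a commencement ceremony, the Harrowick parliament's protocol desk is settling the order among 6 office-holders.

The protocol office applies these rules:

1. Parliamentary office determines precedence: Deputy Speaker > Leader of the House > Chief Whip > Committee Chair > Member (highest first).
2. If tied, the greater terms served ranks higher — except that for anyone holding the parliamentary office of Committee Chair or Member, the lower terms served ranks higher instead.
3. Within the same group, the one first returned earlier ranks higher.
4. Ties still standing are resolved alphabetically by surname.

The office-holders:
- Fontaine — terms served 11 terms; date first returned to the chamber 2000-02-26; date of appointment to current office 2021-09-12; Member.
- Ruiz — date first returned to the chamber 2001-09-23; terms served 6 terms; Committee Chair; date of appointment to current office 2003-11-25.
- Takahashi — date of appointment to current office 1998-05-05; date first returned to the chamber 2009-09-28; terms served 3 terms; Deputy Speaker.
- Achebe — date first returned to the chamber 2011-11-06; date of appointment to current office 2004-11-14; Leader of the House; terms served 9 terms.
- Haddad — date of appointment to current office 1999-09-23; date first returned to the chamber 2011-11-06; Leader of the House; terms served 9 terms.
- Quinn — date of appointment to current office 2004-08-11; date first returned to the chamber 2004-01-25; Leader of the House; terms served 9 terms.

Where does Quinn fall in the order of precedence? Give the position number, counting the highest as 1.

By parliamentary office: Takahashi (Deputy Speaker); then Quinn, Achebe and Haddad (Leader of the House); then Ruiz (Committee Chair); then Fontaine (Member).
Quinn, Achebe and Haddad all have terms served 9 terms, so the next rule applies.
Among Quinn, Achebe and Haddad, by date first returned to the chamber (earlier first): Quinn (2004-01-25) before Achebe and Haddad (2011-11-06).
Among Achebe and Haddad, alphabetically by surname: Achebe before Haddad.
Order: Takahashi, Quinn, Achebe, Haddad, Ruiz, Fontaine. So position 2.

2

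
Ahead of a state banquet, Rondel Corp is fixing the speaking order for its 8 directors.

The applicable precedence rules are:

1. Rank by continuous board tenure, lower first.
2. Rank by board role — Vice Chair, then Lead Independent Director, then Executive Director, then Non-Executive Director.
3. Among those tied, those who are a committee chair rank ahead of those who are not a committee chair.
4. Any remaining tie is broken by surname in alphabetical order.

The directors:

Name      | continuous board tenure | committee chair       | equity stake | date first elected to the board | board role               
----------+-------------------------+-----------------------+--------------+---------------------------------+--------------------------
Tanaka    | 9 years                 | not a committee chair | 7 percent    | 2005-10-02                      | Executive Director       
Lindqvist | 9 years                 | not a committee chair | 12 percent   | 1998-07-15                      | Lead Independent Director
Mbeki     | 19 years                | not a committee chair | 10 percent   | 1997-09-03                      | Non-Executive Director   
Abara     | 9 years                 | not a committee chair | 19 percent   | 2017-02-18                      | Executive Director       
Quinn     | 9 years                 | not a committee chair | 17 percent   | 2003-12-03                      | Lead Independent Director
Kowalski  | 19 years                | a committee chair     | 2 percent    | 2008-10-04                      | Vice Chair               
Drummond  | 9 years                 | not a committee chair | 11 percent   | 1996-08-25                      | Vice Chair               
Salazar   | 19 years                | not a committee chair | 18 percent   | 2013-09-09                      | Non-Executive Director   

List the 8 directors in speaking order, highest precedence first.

By continuous board tenure (lower first): Drummond, Lindqvist, Quinn, Abara and Tanaka (each 9 years); then Kowalski, Mbeki and Salazar (each 19 years).
Among Drummond, Lindqvist, Quinn, Abara and Tanaka, by board role: Drummond (Vice Chair) before Lindqvist and Quinn (Lead Independent Director) before Abara and Tanaka (Executive Director).
Lindqvist and Quinn are each not a committee chair, so the next rule applies.
Among Lindqvist and Quinn, alphabetically by surname: Lindqvist before Quinn.
Abara and Tanaka are each not a committee chair, so the next rule applies.
Among Abara and Tanaka, alphabetically by surname: Abara before Tanaka.
Among Kowalski, Mbeki and Salazar, by board role: Kowalski (Vice Chair) before Mbeki and Salazar (Non-Executive Director).
Mbeki and Salazar are each not a committee chair, so the next rule applies.
Among Mbeki and Salazar, alphabetically by surname: Mbeki before Salazar.
Full order: Drummond, Lindqvist, Quinn, Abara, Tanaka, Kowalski, Mbeki, Salazar.

Drummond, Lindqvist, Quinn, Abara, Tanaka, Kowalski, Mbeki, Salazar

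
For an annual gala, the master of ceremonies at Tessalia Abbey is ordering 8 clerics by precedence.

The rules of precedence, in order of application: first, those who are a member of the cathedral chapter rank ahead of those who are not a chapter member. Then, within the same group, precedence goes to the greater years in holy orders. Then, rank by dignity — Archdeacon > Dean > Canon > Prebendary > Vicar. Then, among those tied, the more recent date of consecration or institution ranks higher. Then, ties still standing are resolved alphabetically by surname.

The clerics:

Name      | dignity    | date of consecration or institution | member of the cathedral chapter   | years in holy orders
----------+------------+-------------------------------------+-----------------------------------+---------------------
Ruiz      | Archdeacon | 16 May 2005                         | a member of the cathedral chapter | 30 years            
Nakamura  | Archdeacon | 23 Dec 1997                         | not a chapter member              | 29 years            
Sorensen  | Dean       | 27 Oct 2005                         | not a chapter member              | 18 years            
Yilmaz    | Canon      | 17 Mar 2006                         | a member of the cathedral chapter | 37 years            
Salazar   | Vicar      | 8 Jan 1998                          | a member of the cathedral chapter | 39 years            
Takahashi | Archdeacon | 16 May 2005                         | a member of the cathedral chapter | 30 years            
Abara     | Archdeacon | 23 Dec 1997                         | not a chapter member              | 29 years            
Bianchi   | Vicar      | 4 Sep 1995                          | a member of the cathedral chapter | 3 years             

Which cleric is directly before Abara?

By the first rule: Salazar, Yilmaz, Ruiz, Takahashi and Bianchi (each a member of the cathedral chapter); then Abara, Nakamura and Sorensen (each not a chapter member).
Among Salazar, Yilmaz, Ruiz, Takahashi and Bianchi, by years in holy orders (higher first): Salazar (39 years) before Yilmaz (37 years) before Ruiz and Takahashi (30 years) before Bianchi (3 years).
Ruiz and Takahashi are each Archdeacon, so the next rule applies.
Ruiz and Takahashi both have date of consecration or institution 16 May 2005, so the next rule applies.
Among Ruiz and Takahashi, alphabetically by surname: Ruiz before Takahashi.
Among Abara, Nakamura and Sorensen, by years in holy orders (higher first): Abara and Nakamura (29 years) before Sorensen (18 years).
Abara and Nakamura are each Archdeacon, so the next rule applies.
Abara and Nakamura both have date of consecration or institution 23 Dec 1997, so the next rule applies.
Among Abara and Nakamura, alphabetically by surname: Abara before Nakamura.
Order: Salazar, Yilmaz, Ruiz, Takahashi, Bianchi, Abara, Nakamura, Sorensen.

Bianchi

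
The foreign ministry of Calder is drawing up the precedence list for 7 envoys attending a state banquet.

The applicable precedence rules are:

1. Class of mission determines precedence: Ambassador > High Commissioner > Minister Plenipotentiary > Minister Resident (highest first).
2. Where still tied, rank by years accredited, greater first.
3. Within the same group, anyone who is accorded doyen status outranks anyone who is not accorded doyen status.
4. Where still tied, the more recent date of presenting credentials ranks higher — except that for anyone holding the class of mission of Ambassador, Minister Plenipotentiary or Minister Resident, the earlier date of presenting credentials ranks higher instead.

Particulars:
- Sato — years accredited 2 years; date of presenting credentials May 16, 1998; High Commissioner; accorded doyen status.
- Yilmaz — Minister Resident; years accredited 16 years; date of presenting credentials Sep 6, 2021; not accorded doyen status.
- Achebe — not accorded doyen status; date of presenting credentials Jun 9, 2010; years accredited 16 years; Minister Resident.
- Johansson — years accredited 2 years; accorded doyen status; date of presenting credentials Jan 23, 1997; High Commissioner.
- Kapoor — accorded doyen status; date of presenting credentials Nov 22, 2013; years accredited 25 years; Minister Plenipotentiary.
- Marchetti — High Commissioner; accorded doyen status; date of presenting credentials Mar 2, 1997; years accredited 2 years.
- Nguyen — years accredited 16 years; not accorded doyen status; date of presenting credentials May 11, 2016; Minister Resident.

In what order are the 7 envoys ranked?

Sato, Marchetti, Johansson, Kapoor, Achebe, Nguyen, Yilmaz

By class of mission: Sato, Marchetti and Johansson (High Commissioner); then Kapoor (Minister Plenipotentiary); then Achebe, Nguyen and Yilmaz (Minister Resident).
Sato, Marchetti and Johansson all have years accredited 2 years, so the next rule applies.
Sato, Marchetti and Johansson are each accorded doyen status, so the next rule applies.
Among Sato, Marchetti and Johansson, by date of presenting credentials (later first): Sato (May 16, 1998) before Marchetti (Mar 2, 1997) before Johansson (Jan 23, 1997).
Achebe, Nguyen and Yilmaz all have years accredited 16 years, so the next rule applies.
Achebe, Nguyen and Yilmaz are each not accorded doyen status, so the next rule applies.
Among Achebe, Nguyen and Yilmaz, by date of presenting credentials (earlier first) (reversed rule for this group): Achebe (Jun 9, 2010) before Nguyen (May 11, 2016) before Yilmaz (Sep 6, 2021).
Full order: Sato, Marchetti, Johansson, Kapoor, Achebe, Nguyen, Yilmaz.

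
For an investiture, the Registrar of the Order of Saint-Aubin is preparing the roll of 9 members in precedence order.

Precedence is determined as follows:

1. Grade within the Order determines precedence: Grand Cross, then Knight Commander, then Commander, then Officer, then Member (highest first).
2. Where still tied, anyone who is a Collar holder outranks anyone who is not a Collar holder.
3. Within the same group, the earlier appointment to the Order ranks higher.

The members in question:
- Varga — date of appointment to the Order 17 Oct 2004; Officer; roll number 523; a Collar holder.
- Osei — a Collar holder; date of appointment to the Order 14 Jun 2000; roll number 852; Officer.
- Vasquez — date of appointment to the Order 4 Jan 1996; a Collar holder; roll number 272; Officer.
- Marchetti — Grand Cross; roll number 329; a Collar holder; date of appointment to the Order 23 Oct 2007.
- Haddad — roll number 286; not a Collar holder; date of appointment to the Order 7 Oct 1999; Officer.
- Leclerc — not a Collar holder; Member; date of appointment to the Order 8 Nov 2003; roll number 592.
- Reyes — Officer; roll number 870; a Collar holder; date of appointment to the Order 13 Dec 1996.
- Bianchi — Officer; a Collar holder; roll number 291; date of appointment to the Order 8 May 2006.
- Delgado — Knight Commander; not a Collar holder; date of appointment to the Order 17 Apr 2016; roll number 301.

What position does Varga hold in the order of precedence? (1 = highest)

6

By grade within the Order: Marchetti (Grand Cross); then Delgado (Knight Commander); then Vasquez, Reyes, Osei, Varga, Bianchi and Haddad (Officer); then Leclerc (Member).
Among Vasquez, Reyes, Osei, Varga, Bianchi and Haddad, a Collar holder before not a Collar holder: Vasquez, Reyes, Osei, Varga and Bianchi (a Collar holder) before Haddad (not a Collar holder).
Among Vasquez, Reyes, Osei, Varga and Bianchi, by date of appointment to the Order (earlier first): Vasquez (4 Jan 1996) before Reyes (13 Dec 1996) before Osei (14 Jun 2000) before Varga (17 Oct 2004) before Bianchi (8 May 2006).
Order: Marchetti, Delgado, Vasquez, Reyes, Osei, Varga, Bianchi, Haddad, Leclerc. So position 6.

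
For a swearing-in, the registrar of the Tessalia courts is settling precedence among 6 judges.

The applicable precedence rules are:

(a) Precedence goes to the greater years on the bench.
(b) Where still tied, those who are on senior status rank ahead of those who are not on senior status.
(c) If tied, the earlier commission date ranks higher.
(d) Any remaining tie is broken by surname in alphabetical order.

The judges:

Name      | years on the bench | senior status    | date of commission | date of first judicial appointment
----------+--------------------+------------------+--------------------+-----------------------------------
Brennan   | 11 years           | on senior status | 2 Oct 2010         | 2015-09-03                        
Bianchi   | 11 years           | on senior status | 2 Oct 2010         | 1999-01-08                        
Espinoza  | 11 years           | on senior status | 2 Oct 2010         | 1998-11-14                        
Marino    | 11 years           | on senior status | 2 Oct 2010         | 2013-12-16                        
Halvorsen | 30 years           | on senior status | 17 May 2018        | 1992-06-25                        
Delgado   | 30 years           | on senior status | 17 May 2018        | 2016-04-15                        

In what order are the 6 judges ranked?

Delgado, Halvorsen, Bianchi, Brennan, Espinoza, Marino

By years on the bench (higher first): Delgado and Halvorsen (both 30 years); then Bianchi, Brennan, Espinoza and Marino (each 11 years).
Delgado and Halvorsen are each on senior status, so the next rule applies.
Delgado and Halvorsen both have date of commission 17 May 2018, so the next rule applies.
Among Delgado and Halvorsen, alphabetically by surname: Delgado before Halvorsen.
Bianchi, Brennan, Espinoza and Marino are each on senior status, so the next rule applies.
Bianchi, Brennan, Espinoza and Marino all have date of commission 2 Oct 2010, so the next rule applies.
Among Bianchi, Brennan, Espinoza and Marino, alphabetically by surname: Bianchi before Brennan before Espinoza before Marino.
Full order: Delgado, Halvorsen, Bianchi, Brennan, Espinoza, Marino.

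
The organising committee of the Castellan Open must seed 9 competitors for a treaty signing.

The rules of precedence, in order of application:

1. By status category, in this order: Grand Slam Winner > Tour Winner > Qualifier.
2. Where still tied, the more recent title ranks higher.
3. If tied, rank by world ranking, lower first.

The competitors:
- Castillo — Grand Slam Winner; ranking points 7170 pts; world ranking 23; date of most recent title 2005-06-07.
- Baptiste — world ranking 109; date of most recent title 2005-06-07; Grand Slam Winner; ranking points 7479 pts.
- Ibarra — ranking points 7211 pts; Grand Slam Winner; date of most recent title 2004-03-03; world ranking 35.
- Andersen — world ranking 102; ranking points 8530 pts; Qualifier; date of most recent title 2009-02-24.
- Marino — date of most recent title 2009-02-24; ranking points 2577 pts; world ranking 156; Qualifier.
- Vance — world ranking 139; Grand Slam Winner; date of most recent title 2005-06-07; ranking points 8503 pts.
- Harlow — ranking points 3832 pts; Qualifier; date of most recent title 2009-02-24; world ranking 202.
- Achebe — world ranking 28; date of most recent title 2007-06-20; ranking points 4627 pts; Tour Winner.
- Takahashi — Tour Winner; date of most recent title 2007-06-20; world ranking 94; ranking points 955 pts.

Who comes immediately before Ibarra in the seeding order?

Vance

By status category: Castillo, Baptiste, Vance and Ibarra (Grand Slam Winner); then Achebe and Takahashi (Tour Winner); then Andersen, Marino and Harlow (Qualifier).
Among Castillo, Baptiste, Vance and Ibarra, by date of most recent title (later first): Castillo, Baptiste and Vance (2005-06-07) before Ibarra (2004-03-03).
Among Castillo, Baptiste and Vance, by world ranking (lower first): Castillo (23) before Baptiste (109) before Vance (139).
Achebe and Takahashi both have date of most recent title 2007-06-20, so the next rule applies.
Among Achebe and Takahashi, by world ranking (lower first): Achebe (28) before Takahashi (94).
Andersen, Marino and Harlow all have date of most recent title 2009-02-24, so the next rule applies.
Among Andersen, Marino and Harlow, by world ranking (lower first): Andersen (102) before Marino (156) before Harlow (202).
Order: Castillo, Baptiste, Vance, Ibarra, Achebe, Takahashi, Andersen, Marino, Harlow.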